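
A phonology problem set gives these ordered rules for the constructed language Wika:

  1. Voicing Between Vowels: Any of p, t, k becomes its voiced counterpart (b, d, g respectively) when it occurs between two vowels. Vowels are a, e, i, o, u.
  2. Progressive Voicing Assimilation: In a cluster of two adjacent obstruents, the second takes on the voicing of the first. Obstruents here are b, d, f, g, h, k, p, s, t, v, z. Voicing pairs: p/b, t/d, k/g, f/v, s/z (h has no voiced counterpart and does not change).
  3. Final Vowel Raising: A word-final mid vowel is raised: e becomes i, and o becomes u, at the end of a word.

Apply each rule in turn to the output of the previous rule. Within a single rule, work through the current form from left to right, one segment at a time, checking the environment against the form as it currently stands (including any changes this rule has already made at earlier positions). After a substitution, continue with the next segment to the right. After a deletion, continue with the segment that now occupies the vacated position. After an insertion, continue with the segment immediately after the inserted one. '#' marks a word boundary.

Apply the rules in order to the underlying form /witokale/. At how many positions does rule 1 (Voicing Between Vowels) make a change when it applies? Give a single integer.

2

1 Voicing Between Vowels: [witokale] → [widogale]
2 Progressive Voicing Assimilation: no change — [widogale]
3 Final Vowel Raising: [widogale] → [widogali]
Rule 1 changed 2 position(s).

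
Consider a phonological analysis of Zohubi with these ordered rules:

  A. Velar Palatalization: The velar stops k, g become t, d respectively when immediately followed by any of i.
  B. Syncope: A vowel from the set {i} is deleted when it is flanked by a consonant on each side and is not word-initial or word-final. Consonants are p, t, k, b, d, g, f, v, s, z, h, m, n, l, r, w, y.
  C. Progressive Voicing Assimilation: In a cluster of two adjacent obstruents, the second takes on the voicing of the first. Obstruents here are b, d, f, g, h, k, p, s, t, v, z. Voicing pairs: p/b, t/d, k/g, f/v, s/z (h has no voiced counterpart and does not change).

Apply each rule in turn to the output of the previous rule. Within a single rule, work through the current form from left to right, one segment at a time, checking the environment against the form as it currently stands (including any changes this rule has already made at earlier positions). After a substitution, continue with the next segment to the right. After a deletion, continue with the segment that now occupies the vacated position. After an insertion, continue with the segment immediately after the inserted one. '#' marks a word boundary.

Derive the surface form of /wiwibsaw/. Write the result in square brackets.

[wwbzaw]

A Velar Palatalization: no change — [wiwibsaw]
B Syncope: [wiwibsaw] → [wwbsaw]
C Progressive Voicing Assimilation: [wwbsaw] → [wwbzaw]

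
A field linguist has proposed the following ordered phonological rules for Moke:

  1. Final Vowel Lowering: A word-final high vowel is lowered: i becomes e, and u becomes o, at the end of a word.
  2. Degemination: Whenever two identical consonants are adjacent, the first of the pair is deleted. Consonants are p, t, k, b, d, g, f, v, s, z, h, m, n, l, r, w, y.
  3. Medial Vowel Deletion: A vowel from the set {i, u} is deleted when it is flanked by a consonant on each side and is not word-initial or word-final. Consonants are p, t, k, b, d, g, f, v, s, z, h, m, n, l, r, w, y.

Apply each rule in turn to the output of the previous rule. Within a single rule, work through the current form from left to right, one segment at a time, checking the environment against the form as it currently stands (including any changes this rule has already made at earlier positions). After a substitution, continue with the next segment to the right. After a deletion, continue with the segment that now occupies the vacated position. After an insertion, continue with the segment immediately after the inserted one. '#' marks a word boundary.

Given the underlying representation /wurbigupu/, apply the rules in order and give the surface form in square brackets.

1 Final Vowel Lowering: [wurbigupu] → [wurbigupo]
2 Degemination: no change — [wurbigupo]
3 Medial Vowel Deletion: [wurbigupo] → [wrbgpo]

[wrbgpo]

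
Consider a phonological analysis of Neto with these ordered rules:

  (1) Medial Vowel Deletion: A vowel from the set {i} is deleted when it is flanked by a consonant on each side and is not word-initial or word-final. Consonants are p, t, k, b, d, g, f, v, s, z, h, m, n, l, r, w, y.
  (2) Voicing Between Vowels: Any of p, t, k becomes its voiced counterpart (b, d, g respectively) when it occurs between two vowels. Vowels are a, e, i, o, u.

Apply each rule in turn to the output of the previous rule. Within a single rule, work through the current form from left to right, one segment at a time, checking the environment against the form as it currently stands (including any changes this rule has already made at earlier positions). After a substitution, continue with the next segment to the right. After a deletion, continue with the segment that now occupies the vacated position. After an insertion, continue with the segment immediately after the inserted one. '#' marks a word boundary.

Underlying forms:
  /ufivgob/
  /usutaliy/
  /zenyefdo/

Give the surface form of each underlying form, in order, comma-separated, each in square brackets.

/ufivgob/:
  (1) Medial Vowel Deletion: [ufivgob] → [ufvgob]
  (2) Voicing Between Vowels: no change — [ufvgob]
/usutaliy/:
  (1) Medial Vowel Deletion: [usutaliy] → [usutaly]
  (2) Voicing Between Vowels: [usutaly] → [usudaly]
/zenyefdo/:
  (1) Medial Vowel Deletion: no change — [zenyefdo]
  (2) Voicing Between Vowels: no change — [zenyefdo]

[ufvgob], [usudaly], [zenyefdo]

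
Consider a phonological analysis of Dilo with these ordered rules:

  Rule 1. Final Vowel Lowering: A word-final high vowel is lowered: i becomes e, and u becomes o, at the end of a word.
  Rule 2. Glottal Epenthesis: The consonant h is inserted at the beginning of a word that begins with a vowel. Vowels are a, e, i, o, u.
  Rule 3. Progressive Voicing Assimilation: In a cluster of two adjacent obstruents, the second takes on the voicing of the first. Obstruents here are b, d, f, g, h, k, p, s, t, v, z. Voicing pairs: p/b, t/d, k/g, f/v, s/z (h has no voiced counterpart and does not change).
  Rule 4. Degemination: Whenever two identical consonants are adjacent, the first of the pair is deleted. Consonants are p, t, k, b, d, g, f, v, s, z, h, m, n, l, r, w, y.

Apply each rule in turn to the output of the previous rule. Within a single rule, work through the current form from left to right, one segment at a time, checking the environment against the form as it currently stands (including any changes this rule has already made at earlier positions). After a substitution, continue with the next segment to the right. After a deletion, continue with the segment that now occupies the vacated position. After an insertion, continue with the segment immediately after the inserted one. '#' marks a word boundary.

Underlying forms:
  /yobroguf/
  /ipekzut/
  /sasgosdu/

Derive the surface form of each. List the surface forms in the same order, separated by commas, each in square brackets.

[yobroguf], [hipeksut], [saskosto]

/yobroguf/:
  Rule 1 Final Vowel Lowering: no change — [yobroguf]
  Rule 2 Glottal Epenthesis: no change — [yobroguf]
  Rule 3 Progressive Voicing Assimilation: no change — [yobroguf]
  Rule 4 Degemination: no change — [yobroguf]
/ipekzut/:
  Rule 1 Final Vowel Lowering: no change — [ipekzut]
  Rule 2 Glottal Epenthesis: [ipekzut] → [hipekzut]
  Rule 3 Progressive Voicing Assimilation: [hipekzut] → [hipeksut]
  Rule 4 Degemination: no change — [hipeksut]
/sasgosdu/:
  Rule 1 Final Vowel Lowering: [sasgosdu] → [sasgosdo]
  Rule 2 Glottal Epenthesis: no change — [sasgosdo]
  Rule 3 Progressive Voicing Assimilation: [sasgosdo] → [saskosto]
  Rule 4 Degemination: no change — [saskosto]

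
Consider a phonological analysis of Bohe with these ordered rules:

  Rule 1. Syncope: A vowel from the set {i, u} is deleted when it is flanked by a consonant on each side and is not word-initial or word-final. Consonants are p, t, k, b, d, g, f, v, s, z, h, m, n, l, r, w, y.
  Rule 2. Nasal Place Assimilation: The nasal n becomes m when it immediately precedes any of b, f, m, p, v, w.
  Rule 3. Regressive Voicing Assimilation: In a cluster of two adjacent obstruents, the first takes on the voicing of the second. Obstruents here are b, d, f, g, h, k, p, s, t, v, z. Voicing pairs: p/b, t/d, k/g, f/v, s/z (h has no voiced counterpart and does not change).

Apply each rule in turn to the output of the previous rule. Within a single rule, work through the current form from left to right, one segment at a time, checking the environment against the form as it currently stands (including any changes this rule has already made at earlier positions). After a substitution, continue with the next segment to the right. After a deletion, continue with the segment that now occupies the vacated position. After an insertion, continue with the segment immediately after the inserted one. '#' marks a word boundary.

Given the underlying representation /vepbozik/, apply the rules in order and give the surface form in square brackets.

[vebbosk]

Rule 1 Syncope: [vepbozik] → [vepbozk]
Rule 2 Nasal Place Assimilation: no change — [vepbozk]
Rule 3 Regressive Voicing Assimilation: [vepbozk] → [vebbosk]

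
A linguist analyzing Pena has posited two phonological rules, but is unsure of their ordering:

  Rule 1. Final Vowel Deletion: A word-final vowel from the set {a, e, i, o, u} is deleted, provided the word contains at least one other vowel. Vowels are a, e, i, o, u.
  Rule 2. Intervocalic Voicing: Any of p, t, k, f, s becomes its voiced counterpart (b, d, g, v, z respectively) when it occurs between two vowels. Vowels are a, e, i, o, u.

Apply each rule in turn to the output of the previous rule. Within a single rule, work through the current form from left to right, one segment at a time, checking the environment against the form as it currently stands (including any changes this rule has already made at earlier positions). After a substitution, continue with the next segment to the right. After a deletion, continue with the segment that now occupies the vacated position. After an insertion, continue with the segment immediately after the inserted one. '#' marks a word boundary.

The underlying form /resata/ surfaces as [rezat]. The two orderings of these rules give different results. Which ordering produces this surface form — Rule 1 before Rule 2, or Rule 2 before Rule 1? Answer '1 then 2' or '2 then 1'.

Order 1 then 2:
  1 Final Vowel Deletion: [resata] → [resat]
  2 Intervocalic Voicing: [resat] → [rezat]
  result: [rezat]
Order 2 then 1:
  2 Intervocalic Voicing: [resata] → [rezada]
  1 Final Vowel Deletion: [rezada] → [rezad]
  result: [rezad]

1 then 2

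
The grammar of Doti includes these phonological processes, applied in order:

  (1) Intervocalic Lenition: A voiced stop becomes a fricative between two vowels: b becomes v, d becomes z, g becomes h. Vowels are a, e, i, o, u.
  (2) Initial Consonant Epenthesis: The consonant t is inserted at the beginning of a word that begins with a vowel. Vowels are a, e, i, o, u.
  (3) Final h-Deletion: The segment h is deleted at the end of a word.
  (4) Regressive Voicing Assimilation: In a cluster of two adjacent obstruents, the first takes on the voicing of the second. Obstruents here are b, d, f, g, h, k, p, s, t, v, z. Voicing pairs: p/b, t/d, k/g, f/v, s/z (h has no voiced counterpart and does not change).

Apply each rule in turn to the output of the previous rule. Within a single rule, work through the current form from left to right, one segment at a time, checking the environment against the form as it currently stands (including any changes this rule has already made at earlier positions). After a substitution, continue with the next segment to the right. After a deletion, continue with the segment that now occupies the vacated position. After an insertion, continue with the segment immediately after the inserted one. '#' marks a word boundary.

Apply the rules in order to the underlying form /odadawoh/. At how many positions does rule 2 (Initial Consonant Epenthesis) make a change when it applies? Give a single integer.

(1) Intervocalic Lenition: [odadawoh] → [ozazawoh]
(2) Initial Consonant Epenthesis: [ozazawoh] → [tozazawoh]
(3) Final h-Deletion: [tozazawoh] → [tozazawo]
(4) Regressive Voicing Assimilation: no change — [tozazawo]
Rule 2 changed 1 position(s).

1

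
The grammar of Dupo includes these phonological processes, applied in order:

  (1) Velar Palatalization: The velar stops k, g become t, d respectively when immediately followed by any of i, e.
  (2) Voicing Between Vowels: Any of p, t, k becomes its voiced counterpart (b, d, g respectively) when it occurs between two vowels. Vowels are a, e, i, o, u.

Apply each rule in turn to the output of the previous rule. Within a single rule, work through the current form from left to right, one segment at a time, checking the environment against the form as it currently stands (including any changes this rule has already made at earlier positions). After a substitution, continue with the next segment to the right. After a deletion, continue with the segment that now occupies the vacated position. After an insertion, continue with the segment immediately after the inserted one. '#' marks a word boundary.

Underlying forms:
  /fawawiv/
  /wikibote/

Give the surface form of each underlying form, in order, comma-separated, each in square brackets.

/fawawiv/:
  (1) Velar Palatalization: no change — [fawawiv]
  (2) Voicing Between Vowels: no change — [fawawiv]
/wikibote/:
  (1) Velar Palatalization: [wikibote] → [witibote]
  (2) Voicing Between Vowels: [witibote] → [widibode]

[fawawiv], [widibode]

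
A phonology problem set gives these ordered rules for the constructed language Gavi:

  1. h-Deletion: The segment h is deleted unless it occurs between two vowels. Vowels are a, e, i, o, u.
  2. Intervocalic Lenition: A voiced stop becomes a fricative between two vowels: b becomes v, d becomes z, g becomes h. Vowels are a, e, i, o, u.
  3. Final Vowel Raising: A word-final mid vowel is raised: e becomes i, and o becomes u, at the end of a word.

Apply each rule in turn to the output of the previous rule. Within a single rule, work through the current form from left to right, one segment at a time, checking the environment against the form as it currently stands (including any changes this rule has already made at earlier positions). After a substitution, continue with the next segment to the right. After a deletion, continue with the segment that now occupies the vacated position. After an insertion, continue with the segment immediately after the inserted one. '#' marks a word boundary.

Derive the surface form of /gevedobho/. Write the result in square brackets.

1 h-Deletion: [gevedobho] → [gevedobo]
2 Intervocalic Lenition: [gevedobo] → [gevezovo]
3 Final Vowel Raising: [gevezovo] → [gevezovu]

[gevezovu]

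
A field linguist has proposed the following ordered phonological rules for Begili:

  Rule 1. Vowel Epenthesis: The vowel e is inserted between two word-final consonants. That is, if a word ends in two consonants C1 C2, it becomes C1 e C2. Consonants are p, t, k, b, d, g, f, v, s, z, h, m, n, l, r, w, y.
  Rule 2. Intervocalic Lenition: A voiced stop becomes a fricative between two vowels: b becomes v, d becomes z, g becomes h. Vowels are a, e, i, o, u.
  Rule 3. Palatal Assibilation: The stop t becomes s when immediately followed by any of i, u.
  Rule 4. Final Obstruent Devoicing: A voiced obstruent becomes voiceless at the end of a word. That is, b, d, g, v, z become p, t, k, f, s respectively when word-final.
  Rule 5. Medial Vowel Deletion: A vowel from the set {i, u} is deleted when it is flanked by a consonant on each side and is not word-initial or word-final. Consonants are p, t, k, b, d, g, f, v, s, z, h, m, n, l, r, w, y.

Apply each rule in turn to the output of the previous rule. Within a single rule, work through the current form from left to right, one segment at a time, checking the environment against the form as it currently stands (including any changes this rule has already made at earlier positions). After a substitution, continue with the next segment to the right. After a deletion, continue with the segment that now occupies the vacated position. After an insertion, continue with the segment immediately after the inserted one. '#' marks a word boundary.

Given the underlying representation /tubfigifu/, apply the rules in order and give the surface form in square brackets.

[sbfhfu]

Rule 1 Vowel Epenthesis: no change — [tubfigifu]
Rule 2 Intervocalic Lenition: [tubfigifu] → [tubfihifu]
Rule 3 Palatal Assibilation: [tubfihifu] → [subfihifu]
Rule 4 Final Obstruent Devoicing: no change — [subfihifu]
Rule 5 Medial Vowel Deletion: [subfihifu] → [sbfhfu]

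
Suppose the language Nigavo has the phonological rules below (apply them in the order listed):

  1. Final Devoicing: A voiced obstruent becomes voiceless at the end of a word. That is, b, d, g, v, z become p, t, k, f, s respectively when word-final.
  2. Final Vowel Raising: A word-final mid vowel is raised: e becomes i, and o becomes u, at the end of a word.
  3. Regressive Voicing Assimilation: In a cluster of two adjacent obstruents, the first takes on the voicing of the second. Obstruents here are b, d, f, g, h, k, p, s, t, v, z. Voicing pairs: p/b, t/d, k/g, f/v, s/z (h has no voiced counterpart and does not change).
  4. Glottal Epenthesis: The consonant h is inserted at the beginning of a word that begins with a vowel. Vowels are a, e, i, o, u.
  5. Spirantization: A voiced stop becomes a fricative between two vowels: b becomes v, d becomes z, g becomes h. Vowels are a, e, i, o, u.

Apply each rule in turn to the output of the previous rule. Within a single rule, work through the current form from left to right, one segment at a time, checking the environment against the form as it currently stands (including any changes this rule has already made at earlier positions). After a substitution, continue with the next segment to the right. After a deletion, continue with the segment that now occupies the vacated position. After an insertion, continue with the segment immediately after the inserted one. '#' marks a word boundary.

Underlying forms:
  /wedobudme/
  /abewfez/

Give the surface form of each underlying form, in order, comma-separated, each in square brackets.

/wedobudme/:
  1 Final Devoicing: no change — [wedobudme]
  2 Final Vowel Raising: [wedobudme] → [wedobudmi]
  3 Regressive Voicing Assimilation: no change — [wedobudmi]
  4 Glottal Epenthesis: no change — [wedobudmi]
  5 Spirantization: [wedobudmi] → [wezovudmi]
/abewfez/:
  1 Final Devoicing: [abewfez] → [abewfes]
  2 Final Vowel Raising: no change — [abewfes]
  3 Regressive Voicing Assimilation: no change — [abewfes]
  4 Glottal Epenthesis: [abewfes] → [habewfes]
  5 Spirantization: [habewfes] → [havewfes]

[wezovudmi], [havewfes]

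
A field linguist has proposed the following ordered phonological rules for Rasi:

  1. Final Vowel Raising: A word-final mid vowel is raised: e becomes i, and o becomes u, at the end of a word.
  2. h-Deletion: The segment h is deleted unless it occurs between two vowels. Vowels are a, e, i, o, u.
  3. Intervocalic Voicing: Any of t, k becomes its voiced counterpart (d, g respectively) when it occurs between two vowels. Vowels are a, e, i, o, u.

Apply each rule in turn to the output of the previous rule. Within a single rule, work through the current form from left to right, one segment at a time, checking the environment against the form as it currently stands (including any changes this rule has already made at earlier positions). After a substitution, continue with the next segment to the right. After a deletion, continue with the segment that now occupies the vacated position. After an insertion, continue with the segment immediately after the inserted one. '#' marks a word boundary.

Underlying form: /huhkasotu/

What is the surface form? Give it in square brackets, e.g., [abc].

1 Final Vowel Raising: no change — [huhkasotu]
2 h-Deletion: [huhkasotu] → [ukasotu]
3 Intervocalic Voicing: [ukasotu] → [ugasodu]

[ugasodu]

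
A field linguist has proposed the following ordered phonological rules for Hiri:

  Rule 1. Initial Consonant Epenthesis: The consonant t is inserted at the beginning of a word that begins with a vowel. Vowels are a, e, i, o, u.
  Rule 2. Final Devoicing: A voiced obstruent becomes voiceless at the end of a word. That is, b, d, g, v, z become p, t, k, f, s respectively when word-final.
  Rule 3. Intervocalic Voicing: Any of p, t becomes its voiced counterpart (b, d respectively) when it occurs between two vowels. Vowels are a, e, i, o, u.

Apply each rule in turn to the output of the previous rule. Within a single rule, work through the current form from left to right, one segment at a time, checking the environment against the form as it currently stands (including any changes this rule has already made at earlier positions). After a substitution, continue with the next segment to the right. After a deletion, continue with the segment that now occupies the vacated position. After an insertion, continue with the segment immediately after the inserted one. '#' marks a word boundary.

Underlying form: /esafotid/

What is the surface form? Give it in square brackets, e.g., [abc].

[tesafodit]

Rule 1 Initial Consonant Epenthesis: [esafotid] → [tesafotid]
Rule 2 Final Devoicing: [tesafotid] → [tesafotit]
Rule 3 Intervocalic Voicing: [tesafotit] → [tesafodit]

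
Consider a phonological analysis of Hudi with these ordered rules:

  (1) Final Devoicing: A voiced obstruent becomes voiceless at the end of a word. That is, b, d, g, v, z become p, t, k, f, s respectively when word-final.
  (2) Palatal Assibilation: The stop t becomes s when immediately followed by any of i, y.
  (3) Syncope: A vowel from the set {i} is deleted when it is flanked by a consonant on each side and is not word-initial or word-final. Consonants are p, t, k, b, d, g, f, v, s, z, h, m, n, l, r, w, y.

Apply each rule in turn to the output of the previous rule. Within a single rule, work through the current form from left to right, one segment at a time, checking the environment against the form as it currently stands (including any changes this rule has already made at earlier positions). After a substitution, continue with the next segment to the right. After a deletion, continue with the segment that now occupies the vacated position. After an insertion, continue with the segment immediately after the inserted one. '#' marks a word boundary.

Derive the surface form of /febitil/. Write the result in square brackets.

[febsl]

(1) Final Devoicing: no change — [febitil]
(2) Palatal Assibilation: [febitil] → [febisil]
(3) Syncope: [febisil] → [febsl]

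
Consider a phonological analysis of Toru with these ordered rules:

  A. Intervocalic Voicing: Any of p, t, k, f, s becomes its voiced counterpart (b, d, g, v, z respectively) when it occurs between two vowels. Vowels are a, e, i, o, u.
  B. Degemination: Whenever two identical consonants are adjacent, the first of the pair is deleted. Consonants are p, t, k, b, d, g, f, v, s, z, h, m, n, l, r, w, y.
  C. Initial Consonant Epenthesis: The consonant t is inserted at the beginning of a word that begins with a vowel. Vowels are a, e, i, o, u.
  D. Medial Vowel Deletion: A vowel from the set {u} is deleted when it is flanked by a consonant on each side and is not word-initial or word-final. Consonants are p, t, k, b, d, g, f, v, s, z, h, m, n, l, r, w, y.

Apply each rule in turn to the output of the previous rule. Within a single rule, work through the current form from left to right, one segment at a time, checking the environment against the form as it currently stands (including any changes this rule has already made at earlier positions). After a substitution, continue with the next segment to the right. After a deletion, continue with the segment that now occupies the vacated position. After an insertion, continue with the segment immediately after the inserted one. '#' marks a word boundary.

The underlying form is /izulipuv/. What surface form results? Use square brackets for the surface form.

A Intervocalic Voicing: [izulipuv] → [izulibuv]
B Degemination: no change — [izulibuv]
C Initial Consonant Epenthesis: [izulibuv] → [tizulibuv]
D Medial Vowel Deletion: [tizulibuv] → [tizlibv]

[tizlibv]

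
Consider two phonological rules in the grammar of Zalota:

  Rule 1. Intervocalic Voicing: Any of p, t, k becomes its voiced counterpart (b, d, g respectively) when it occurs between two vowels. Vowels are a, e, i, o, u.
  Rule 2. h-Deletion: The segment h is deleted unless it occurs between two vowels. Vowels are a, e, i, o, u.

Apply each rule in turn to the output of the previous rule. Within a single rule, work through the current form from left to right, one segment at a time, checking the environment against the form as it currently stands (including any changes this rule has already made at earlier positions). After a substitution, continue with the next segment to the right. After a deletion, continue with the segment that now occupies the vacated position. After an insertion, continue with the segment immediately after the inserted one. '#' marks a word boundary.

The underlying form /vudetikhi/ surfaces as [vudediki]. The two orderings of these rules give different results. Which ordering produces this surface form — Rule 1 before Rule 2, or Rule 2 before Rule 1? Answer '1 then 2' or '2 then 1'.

Order 1 then 2:
  1 Intervocalic Voicing: [vudetikhi] → [vudedikhi]
  2 h-Deletion: [vudedikhi] → [vudediki]
  result: [vudediki]
Order 2 then 1:
  2 h-Deletion: [vudetikhi] → [vudetiki]
  1 Intervocalic Voicing: [vudetiki] → [vudedigi]
  result: [vudedigi]

1 then 2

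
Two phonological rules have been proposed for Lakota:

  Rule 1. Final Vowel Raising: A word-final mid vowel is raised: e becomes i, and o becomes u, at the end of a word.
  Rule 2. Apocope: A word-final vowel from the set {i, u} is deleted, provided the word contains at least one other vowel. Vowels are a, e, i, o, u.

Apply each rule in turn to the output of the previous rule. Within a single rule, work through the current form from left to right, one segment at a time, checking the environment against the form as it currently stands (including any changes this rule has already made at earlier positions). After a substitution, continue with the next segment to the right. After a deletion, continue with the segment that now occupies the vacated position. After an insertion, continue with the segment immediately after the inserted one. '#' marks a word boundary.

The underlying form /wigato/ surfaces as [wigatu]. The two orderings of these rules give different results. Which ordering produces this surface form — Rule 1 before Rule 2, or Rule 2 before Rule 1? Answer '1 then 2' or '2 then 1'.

2 then 1

Order 1 then 2:
  1 Final Vowel Raising: [wigato] → [wigatu]
  2 Apocope: [wigatu] → [wigat]
  result: [wigat]
Order 2 then 1:
  2 Apocope: no change — [wigato]
  1 Final Vowel Raising: [wigato] → [wigatu]
  result: [wigatu]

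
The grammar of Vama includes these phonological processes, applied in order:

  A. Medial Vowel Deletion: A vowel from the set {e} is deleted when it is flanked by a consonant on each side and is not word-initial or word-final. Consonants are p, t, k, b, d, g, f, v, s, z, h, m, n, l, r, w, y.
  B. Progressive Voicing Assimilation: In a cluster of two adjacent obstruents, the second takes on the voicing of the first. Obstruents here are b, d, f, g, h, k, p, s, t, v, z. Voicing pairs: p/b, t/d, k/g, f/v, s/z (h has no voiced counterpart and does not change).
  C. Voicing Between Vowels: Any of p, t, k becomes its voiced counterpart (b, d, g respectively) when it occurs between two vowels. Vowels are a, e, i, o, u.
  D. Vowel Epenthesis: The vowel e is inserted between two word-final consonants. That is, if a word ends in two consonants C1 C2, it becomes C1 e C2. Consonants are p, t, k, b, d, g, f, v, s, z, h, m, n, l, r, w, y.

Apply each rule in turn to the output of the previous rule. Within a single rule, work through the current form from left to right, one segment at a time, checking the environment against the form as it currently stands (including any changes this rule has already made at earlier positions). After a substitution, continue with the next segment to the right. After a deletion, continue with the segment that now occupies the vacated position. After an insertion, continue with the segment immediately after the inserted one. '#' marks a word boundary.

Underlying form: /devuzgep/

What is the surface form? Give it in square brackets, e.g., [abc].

[dvuzgeb]

A Medial Vowel Deletion: [devuzgep] → [dvuzgp]
B Progressive Voicing Assimilation: [dvuzgp] → [dvuzgb]
C Voicing Between Vowels: no change — [dvuzgb]
D Vowel Epenthesis: [dvuzgb] → [dvuzgeb]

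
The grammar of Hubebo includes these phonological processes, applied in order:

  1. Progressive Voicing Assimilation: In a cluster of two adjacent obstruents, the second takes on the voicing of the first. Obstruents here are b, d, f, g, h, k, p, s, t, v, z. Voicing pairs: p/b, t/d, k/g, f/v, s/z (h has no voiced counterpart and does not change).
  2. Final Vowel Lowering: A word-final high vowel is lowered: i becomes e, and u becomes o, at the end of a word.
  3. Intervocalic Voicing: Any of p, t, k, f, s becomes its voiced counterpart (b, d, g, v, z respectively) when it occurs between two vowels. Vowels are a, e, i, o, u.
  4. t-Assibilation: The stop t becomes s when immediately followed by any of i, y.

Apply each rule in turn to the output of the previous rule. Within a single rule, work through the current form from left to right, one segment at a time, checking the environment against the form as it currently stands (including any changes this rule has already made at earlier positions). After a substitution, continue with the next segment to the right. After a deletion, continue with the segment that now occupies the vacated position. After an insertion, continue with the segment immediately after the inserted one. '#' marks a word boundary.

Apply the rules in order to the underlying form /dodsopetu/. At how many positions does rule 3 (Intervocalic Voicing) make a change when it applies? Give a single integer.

2

1 Progressive Voicing Assimilation: [dodsopetu] → [dodzopetu]
2 Final Vowel Lowering: [dodzopetu] → [dodzopeto]
3 Intervocalic Voicing: [dodzopeto] → [dodzobedo]
4 t-Assibilation: no change — [dodzobedo]
Rule 3 changed 2 position(s).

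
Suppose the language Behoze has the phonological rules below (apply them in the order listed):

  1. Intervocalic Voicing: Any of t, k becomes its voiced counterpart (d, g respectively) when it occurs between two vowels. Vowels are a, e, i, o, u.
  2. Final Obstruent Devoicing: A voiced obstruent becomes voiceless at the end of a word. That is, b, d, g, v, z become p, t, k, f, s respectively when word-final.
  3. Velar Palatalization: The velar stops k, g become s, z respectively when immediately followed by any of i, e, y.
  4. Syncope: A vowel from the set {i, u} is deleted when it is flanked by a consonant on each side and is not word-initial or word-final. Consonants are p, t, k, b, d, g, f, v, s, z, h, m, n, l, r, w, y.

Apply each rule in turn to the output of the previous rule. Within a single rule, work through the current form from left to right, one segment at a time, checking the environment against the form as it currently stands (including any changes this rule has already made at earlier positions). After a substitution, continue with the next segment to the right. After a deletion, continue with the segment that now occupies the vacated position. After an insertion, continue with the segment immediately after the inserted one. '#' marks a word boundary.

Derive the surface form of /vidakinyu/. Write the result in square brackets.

1 Intervocalic Voicing: [vidakinyu] → [vidaginyu]
2 Final Obstruent Devoicing: no change — [vidaginyu]
3 Velar Palatalization: [vidaginyu] → [vidazinyu]
4 Syncope: [vidazinyu] → [vdaznyu]

[vdaznyu]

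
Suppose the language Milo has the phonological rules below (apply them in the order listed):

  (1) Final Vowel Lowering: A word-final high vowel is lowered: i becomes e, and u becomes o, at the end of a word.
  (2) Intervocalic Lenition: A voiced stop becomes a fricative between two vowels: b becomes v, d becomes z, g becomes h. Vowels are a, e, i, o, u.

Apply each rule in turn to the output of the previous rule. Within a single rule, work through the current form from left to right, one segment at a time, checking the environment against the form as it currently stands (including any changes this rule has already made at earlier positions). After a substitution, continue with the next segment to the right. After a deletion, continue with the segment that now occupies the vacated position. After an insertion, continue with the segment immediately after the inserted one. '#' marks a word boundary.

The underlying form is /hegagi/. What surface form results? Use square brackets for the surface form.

[hehahe]

(1) Final Vowel Lowering: [hegagi] → [hegage]
(2) Intervocalic Lenition: [hegage] → [hehahe]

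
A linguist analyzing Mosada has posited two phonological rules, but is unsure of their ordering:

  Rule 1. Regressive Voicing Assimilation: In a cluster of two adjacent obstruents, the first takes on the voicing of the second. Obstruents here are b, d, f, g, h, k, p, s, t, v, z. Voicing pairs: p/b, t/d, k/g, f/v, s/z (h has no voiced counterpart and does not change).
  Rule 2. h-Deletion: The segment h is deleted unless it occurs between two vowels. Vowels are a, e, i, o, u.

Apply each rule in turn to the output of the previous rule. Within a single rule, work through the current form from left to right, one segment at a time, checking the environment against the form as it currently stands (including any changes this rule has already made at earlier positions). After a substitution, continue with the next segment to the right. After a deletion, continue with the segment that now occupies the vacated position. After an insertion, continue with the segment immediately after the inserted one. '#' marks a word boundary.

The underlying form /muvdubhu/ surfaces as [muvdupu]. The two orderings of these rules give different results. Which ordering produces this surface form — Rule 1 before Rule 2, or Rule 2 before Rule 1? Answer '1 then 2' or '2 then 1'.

1 then 2

Order 1 then 2:
  1 Regressive Voicing Assimilation: [muvdubhu] → [muvduphu]
  2 h-Deletion: [muvduphu] → [muvdupu]
  result: [muvdupu]
Order 2 then 1:
  2 h-Deletion: [muvdubhu] → [muvdubu]
  1 Regressive Voicing Assimilation: no change — [muvdubu]
  result: [muvdubu]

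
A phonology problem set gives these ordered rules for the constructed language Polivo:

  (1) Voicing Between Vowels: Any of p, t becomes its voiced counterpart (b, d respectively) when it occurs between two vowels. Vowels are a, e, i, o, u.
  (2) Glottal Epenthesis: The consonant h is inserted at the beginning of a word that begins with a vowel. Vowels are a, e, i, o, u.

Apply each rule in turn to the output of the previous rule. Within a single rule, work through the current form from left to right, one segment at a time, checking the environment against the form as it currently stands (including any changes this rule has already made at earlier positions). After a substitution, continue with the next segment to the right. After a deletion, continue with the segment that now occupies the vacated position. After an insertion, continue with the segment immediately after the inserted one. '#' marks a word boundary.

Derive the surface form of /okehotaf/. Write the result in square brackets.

[hokehodaf]

(1) Voicing Between Vowels: [okehotaf] → [okehodaf]
(2) Glottal Epenthesis: [okehodaf] → [hokehodaf]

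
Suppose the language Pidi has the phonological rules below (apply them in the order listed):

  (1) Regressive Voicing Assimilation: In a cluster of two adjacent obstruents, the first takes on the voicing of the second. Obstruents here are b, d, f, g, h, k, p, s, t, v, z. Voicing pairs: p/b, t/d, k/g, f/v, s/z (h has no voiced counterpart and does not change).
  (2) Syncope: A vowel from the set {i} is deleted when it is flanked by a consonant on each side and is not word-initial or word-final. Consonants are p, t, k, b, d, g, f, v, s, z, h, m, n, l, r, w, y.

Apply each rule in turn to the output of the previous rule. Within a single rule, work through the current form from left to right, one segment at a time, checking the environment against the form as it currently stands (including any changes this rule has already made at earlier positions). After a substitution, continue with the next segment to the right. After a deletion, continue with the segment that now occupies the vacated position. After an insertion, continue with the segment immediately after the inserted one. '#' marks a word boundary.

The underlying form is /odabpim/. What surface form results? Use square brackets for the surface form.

(1) Regressive Voicing Assimilation: [odabpim] → [odappim]
(2) Syncope: [odappim] → [odappm]

[odappm]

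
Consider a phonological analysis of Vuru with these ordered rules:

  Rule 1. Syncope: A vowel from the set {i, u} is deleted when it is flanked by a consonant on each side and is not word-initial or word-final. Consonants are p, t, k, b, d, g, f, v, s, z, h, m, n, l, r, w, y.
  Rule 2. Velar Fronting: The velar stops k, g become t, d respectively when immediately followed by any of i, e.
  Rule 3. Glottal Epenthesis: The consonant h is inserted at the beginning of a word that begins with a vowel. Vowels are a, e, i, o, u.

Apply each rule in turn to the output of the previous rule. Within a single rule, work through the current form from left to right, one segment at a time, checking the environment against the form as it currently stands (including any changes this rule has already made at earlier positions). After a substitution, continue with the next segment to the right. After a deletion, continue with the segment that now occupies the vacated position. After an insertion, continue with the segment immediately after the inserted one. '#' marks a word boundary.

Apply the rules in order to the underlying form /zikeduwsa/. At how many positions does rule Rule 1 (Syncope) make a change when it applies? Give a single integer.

2

Rule 1 Syncope: [zikeduwsa] → [zkedwsa]
Rule 2 Velar Fronting: [zkedwsa] → [ztedwsa]
Rule 3 Glottal Epenthesis: no change — [ztedwsa]
Rule Rule 1 changed 2 position(s).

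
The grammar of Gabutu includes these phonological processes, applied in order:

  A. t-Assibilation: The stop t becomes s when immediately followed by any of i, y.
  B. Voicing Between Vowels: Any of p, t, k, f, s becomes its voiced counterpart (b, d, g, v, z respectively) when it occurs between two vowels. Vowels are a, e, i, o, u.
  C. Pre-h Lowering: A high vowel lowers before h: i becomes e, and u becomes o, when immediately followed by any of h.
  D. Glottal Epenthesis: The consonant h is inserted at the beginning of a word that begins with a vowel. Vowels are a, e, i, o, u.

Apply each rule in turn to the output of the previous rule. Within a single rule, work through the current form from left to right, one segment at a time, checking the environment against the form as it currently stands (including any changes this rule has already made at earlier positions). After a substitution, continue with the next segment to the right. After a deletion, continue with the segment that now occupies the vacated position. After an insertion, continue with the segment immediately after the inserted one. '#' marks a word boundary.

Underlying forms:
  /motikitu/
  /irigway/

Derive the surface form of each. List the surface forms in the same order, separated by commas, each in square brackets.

[mozigidu], [hirigway]

/motikitu/:
  A t-Assibilation: [motikitu] → [mosikitu]
  B Voicing Between Vowels: [mosikitu] → [mozigidu]
  C Pre-h Lowering: no change — [mozigidu]
  D Glottal Epenthesis: no change — [mozigidu]
/irigway/:
  A t-Assibilation: no change — [irigway]
  B Voicing Between Vowels: no change — [irigway]
  C Pre-h Lowering: no change — [irigway]
  D Glottal Epenthesis: [irigway] → [hirigway]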